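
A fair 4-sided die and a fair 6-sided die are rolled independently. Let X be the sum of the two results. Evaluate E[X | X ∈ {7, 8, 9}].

70/9

P(X ∈ {7, 8, 9}) = 3/8.
Σ over the event: 7·1/6 + 8·1/8 + 9·1/12 = 35/12.
E[X | X ∈ {7, 8, 9}] = (35/12) / (3/8) = 70/9.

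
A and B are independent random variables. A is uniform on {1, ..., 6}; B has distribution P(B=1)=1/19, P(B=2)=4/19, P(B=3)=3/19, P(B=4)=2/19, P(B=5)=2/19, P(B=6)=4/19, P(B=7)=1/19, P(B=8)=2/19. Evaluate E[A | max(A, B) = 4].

P(max(A, B) = 4) = 8/57.
Summing A·P(x,y) over outcomes with max(A, B) = 4 gives 26/57.
E[A | max(A, B) = 4] = (26/57) / (8/57) = 13/4.

13/4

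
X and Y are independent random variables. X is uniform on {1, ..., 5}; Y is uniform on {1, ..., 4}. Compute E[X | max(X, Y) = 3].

12/5

P(max(X, Y) = 3) = 1/4.
Summing X·P(x,y) over outcomes with max(X, Y) = 3 gives 3/5.
E[X | max(X, Y) = 3] = (3/5) / (1/4) = 12/5.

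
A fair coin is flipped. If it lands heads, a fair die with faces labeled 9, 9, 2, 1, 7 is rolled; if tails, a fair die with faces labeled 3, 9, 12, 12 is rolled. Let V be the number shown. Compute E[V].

E[V | heads] = (9+9+2+1+7)/5 = 28/5.
E[V | tails] = (3+9+12+12)/4 = 9.
By the law of total expectation,
E[V] = (1/2)·(28/5) + (1/2)·(9) = 73/10.

73/10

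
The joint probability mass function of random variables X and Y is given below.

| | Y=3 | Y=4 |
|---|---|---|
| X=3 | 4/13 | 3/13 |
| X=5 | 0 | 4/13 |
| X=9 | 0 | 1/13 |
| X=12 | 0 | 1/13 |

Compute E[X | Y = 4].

50/9

P(Y = 4) = 9/13.
Σ X·P over the event = 3·(3/13) + 5·(4/13) + 9·(1/13) + 12·(1/13) = 50/13.
E[X | Y = 4] = (50/13) / (9/13) = 50/9.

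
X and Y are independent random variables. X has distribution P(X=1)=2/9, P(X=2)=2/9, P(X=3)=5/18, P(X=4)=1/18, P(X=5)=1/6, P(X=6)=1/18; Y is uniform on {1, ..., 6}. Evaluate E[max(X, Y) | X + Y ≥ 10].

P(X + Y ≥ 10) = 5/54.
Summing max(X,Y)·P(x,y) over outcomes with X + Y ≥ 10 gives 19/36.
E[max(X, Y) | X + Y ≥ 10] = (19/36) / (5/54) = 57/10.

57/10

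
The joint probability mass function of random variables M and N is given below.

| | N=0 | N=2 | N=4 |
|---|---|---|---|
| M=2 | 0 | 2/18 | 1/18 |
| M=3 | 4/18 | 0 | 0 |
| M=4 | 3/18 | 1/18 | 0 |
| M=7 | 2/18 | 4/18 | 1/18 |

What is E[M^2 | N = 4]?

P(N = 4) = 1/9.
Σ M^2·P over the event = 4·(1/18) + 49·(1/18) = 53/18.
E[M^2 | N = 4] = (53/18) / (1/9) = 53/2.

53/2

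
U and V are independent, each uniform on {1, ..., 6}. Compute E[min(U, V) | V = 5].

Outcomes with V = 5: (1,5), (2,5), (3,5), (4,5), (5,5), (6,5), each with probability 1/36.
E[min(U, V) | V = 5] = (1 + 2 + 3 + 4 + 5 + 5) / 6 = 10/3.

10/3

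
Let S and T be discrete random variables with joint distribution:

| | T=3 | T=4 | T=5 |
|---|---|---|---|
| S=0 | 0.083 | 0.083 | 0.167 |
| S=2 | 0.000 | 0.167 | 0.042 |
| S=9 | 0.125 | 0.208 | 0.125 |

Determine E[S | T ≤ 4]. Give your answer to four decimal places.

5.0015

P(T ≤ 4) = 0.666.
Σ S·P over the event = 0·(0.083) + 0·(0.083) + 2·(0.167) + 9·(0.125) + 9·(0.208) = 3.331.
E[S | T ≤ 4] = (3.331) / (0.666) = 5.0015.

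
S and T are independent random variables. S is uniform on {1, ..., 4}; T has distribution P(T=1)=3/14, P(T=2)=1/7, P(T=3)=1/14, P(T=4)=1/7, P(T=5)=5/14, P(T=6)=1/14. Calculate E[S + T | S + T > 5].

P(S + T > 5) = 17/28.
Summing (S+T)·P(x,y) over outcomes with S + T > 5 gives 251/56.
E[S + T | S + T > 5] = (251/56) / (17/28) = 251/34.

251/34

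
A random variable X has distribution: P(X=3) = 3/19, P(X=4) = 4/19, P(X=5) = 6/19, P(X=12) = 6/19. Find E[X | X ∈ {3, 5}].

13/3

P(X ∈ {3, 5}) = 9/19.
Σ over the event: 3·3/19 + 5·6/19 = 39/19.
E[X | X ∈ {3, 5}] = (39/19) / (9/19) = 13/3.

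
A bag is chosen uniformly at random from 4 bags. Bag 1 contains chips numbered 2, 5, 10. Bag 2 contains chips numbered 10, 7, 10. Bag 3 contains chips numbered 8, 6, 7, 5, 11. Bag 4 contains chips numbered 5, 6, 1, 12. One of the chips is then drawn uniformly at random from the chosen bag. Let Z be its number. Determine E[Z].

E[Z | bag 1] = (2+5+10)/3 = 17/3.
E[Z | bag 2] = (10+7+10)/3 = 9.
E[Z | bag 3] = (8+6+7+5+11)/5 = 37/5.
E[Z | bag 4] = (5+6+1+12)/4 = 6.
By the law of total expectation,
E[Z] = (1/4)·(17/3) + (1/4)·(9) + (1/4)·(37/5) + (1/4)·(6) = 421/60.

421/60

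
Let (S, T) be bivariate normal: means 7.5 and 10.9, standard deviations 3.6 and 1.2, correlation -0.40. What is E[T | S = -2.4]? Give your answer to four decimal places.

12.2200

For a bivariate normal, E[T | S=x] = μ_T + ρ·(σ_T/σ_S)·(x − μ_S).
E[T | S=-2.4] = 10.9 + (-0.40)·(1.2/3.6)·(-2.4 − (7.5)) = 10.9 + (-0.13333)·(-9.9) = 12.2200.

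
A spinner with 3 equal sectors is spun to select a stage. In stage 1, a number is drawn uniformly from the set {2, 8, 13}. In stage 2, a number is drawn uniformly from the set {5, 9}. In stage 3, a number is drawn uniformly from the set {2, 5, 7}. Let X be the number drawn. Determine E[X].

E[X | stage 1] = (2+8+13)/3 = 23/3.
E[X | stage 2] = (5+9)/2 = 7.
E[X | stage 3] = (2+5+7)/3 = 14/3.
By the law of total expectation,
E[X] = (1/3)·(23/3) + (1/3)·(7) + (1/3)·(14/3) = 58/9.

58/9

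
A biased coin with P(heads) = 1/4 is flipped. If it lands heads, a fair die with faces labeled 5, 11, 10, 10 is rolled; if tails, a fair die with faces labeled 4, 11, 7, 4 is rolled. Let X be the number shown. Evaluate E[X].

E[X | heads] = (5+11+10+10)/4 = 9.
E[X | tails] = (4+11+7+4)/4 = 13/2.
E[X] = (1/4)·(9) + (3/4)·(13/2) = 57/8.

57/8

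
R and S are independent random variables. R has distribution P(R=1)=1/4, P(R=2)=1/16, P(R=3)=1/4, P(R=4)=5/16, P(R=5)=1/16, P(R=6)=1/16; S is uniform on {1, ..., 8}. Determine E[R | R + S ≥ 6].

P(R + S ≥ 6) = 3/4.
Summing R·P(x,y) over outcomes with R + S ≥ 6 gives 163/64.
E[R | R + S ≥ 6] = (163/64) / (3/4) = 163/48.

163/48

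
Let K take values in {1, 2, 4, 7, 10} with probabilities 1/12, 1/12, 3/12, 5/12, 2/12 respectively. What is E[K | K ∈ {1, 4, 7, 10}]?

P(K ∈ {1, 4, 7, 10}) = 11/12.
Σ over the event: 1·1/12 + 4·1/4 + 7·5/12 + 10·1/6 = 17/3.
E[K | K ∈ {1, 4, 7, 10}] = (17/3) / (11/12) = 68/11.

68/11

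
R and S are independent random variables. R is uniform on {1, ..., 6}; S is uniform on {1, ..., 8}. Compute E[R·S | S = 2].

P(S = 2) = 1/8.
Summing RS·P(x,y) over outcomes with S = 2 gives 7/8.
E[R·S | S = 2] = (7/8) / (1/8) = 7.

7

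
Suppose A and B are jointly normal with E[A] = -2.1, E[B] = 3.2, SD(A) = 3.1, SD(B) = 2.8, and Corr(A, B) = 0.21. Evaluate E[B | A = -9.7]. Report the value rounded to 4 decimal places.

1.7585

The regression of B on A has slope ρ·σ_B/σ_A and passes through (μ_A, μ_B).
E[B | A=-9.7] = 3.2 + (0.21)·(2.8/3.1)·(-9.7 − (-2.1)) = 3.2 + (0.189677)·(-7.6) = 1.7585.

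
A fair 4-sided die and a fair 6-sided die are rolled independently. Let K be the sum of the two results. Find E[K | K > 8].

P(K > 8) = 1/8.
Σ over the event: 9·1/12 + 10·1/24 = 7/6.
E[K | K > 8] = (7/6) / (1/8) = 28/3.

28/3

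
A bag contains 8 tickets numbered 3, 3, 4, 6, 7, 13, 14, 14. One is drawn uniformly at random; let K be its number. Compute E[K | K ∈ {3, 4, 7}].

17/4

P(K ∈ {3, 4, 7}) = 1/2.
Σ over the event: 3·1/4 + 4·1/8 + 7·1/8 = 17/8.
E[K | K ∈ {3, 4, 7}] = (17/8) / (1/2) = 17/4.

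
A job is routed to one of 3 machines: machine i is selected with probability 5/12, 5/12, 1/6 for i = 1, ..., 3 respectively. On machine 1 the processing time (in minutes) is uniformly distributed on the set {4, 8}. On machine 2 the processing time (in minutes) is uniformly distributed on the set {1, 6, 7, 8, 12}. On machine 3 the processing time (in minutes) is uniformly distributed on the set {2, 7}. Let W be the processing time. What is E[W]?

73/12

E[W | machine 1] = (4+8)/2 = 6.
E[W | machine 2] = (1+6+7+8+12)/5 = 34/5.
E[W | machine 3] = (2+7)/2 = 9/2.
By the law of total expectation,
E[W] = (5/12)·(6) + (5/12)·(34/5) + (1/6)·(9/2) = 73/12.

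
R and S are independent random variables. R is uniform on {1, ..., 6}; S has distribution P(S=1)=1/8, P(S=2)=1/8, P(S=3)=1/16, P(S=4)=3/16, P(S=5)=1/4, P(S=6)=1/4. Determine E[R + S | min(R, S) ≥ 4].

P(min(R, S) ≥ 4) = 11/32.
Summing (R+S)·P(x,y) over outcomes with min(R, S) ≥ 4 gives 111/32.
E[R + S | min(R, S) ≥ 4] = (111/32) / (11/32) = 111/11.

111/11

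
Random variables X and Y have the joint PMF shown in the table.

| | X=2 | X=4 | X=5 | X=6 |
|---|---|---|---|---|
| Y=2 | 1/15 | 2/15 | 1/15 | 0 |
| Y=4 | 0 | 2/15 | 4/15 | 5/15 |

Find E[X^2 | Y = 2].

P(Y = 2) = 4/15.
Summing X^2·P(X=x,Y=y) over the conditioning event gives 61/15.
E[X^2 | Y = 2] = (61/15) / (4/15) = 61/4.

61/4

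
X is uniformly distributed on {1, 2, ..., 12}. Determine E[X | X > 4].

17/2

Given X > 4, X is equally likely to be any of {5, 6, 7, 8, 9, 10, 11, 12}.
E[X | X > 4] = (5 + 6 + 7 + 8 + 9 + 10 + 11 + 12) / 8 = 17/2.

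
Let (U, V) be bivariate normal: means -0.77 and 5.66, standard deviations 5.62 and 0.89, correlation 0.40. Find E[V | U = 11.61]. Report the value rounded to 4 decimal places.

6.4442

For a bivariate normal, E[V | U=x] = μ_V + ρ·(σ_V/σ_U)·(x − μ_U).
E[V | U=11.61] = 5.66 + (0.40)·(0.89/5.62)·(11.61 − (-0.77)) = 5.66 + (0.063345)·(12.38) = 6.4442.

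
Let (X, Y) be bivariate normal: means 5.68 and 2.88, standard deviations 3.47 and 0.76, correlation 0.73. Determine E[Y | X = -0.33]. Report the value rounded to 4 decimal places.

1.9191

E[Y | X=x] = μ_Y + ρ(σ_Y/σ_X)(x − μ_X) for jointly normal variables.
E[Y | X=-0.33] = 2.88 + (0.73)·(0.76/3.47)·(-0.33 − (5.68)) = 2.88 + (0.15988)·(-6.01) = 1.9191.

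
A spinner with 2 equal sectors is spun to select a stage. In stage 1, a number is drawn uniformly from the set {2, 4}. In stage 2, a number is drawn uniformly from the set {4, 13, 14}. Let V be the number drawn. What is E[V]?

20/3

E[V | stage 1] = (2+4)/2 = 3.
E[V | stage 2] = (4+13+14)/3 = 31/3.
By the law of total expectation,
E[V] = (1/2)·(3) + (1/2)·(31/3) = 20/3.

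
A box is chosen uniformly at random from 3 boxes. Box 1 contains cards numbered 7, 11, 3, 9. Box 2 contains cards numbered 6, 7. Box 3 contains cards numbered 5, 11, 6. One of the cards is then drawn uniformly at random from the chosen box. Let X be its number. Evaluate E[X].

64/9

E[X | box 1] = (7+11+3+9)/4 = 15/2.
E[X | box 2] = (6+7)/2 = 13/2.
E[X | box 3] = (5+11+6)/3 = 22/3.
By the law of total expectation,
E[X] = (1/3)·(15/2) + (1/3)·(13/2) + (1/3)·(22/3) = 64/9.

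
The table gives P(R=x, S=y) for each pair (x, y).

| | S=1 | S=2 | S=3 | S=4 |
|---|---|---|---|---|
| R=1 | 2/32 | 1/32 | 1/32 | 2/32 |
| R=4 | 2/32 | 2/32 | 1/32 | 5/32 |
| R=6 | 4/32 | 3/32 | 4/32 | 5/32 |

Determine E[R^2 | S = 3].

161/6

P(S = 3) = 3/16.
Σ R^2·P over the event = 1·(1/32) + 16·(1/32) + 36·(4/32) = 161/32.
E[R^2 | S = 3] = (161/32) / (3/16) = 161/6.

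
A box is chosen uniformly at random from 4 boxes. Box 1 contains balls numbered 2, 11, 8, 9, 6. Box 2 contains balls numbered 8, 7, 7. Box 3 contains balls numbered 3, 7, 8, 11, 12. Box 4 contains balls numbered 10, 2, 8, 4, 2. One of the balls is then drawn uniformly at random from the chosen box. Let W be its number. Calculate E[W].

419/60

E[W | box 1] = (2+11+8+9+6)/5 = 36/5.
E[W | box 2] = (8+7+7)/3 = 22/3.
E[W | box 3] = (3+7+8+11+12)/5 = 41/5.
E[W | box 4] = (10+2+8+4+2)/5 = 26/5.
E[W] = (1/4)·(36/5) + (1/4)·(22/3) + (1/4)·(41/5) + (1/4)·(26/5) = 419/60.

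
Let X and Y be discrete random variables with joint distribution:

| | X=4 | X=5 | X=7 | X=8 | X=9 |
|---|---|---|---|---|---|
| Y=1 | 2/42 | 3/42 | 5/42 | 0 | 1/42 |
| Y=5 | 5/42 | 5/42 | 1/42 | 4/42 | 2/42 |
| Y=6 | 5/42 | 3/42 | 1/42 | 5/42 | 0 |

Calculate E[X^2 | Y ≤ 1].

P(Y ≤ 1) = 11/42.
Σ X^2·P over the event = 16·(2/42) + 25·(3/42) + 49·(5/42) + 81·(1/42) = 433/42.
E[X^2 | Y ≤ 1] = (433/42) / (11/42) = 433/11.

433/11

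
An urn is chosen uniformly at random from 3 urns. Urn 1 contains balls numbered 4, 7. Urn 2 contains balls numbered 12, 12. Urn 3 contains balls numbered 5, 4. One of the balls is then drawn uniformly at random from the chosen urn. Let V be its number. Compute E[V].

E[V | urn 1] = (4+7)/2 = 11/2.
E[V | urn 2] = (12+12)/2 = 12.
E[V | urn 3] = (5+4)/2 = 9/2.
By the law of total expectation,
E[V] = (1/3)·(11/2) + (1/3)·(12) + (1/3)·(9/2) = 22/3.

22/3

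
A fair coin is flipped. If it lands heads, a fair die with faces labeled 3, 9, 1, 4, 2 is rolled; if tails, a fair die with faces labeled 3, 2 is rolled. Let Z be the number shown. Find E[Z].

63/20

E[Z | heads] = (3+9+1+4+2)/5 = 19/5.
E[Z | tails] = (3+2)/2 = 5/2.
E[Z] = (1/2)·(19/5) + (1/2)·(5/2) = 63/20.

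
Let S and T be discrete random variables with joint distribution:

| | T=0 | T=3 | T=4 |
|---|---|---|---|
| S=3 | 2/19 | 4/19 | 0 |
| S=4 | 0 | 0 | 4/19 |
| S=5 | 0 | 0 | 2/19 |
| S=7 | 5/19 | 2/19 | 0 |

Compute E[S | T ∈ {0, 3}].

67/13

P(T ∈ {0, 3}) = 13/19.
Σ S·P over the event = 3·(2/19) + 3·(4/19) + 7·(5/19) + 7·(2/19) = 67/19.
E[S | T ∈ {0, 3}] = (67/19) / (13/19) = 67/13.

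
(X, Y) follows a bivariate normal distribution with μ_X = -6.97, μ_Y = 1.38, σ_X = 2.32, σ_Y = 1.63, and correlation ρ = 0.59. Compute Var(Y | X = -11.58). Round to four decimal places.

1.7320

Var(Y | X=x) = (1 − ρ²)·σ_Y².
Var(Y | X=-11.58) = (1.63)²·(1 − (0.59)²) = 2.6569·0.6519 = 1.7320.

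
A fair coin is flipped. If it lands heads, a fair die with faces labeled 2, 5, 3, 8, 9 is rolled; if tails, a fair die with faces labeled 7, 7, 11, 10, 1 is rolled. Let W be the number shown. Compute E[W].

E[W | heads] = (2+5+3+8+9)/5 = 27/5.
E[W | tails] = (7+7+11+10+1)/5 = 36/5.
By the law of total expectation,
E[W] = (1/2)·(27/5) + (1/2)·(36/5) = 63/10.

63/10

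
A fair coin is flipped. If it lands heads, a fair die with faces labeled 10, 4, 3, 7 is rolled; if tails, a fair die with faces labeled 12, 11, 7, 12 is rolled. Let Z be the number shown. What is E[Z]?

33/4

E[Z | heads] = (10+4+3+7)/4 = 6.
E[Z | tails] = (12+11+7+12)/4 = 21/2.
E[Z] = (1/2)·(6) + (1/2)·(21/2) = 33/4.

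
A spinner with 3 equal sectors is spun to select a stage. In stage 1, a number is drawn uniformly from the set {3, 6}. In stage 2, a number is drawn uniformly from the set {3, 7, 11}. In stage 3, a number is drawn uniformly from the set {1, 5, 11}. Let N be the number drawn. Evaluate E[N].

103/18

E[N | stage 1] = (3+6)/2 = 9/2.
E[N | stage 2] = (3+7+11)/3 = 7.
E[N | stage 3] = (1+5+11)/3 = 17/3.
E[N] = (1/3)·(9/2) + (1/3)·(7) + (1/3)·(17/3) = 103/18.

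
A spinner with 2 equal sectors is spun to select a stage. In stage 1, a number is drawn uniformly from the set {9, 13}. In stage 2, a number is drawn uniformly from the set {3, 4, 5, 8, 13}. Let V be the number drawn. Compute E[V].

44/5

E[V | stage 1] = (9+13)/2 = 11.
E[V | stage 2] = (3+4+5+8+13)/5 = 33/5.
E[V] = (1/2)·(11) + (1/2)·(33/5) = 44/5.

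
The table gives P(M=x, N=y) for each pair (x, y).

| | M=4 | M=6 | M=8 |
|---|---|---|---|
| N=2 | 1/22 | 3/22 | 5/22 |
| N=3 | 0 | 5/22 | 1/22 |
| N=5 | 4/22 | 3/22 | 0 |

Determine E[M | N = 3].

P(N = 3) = 3/11.
Summing M·P(M=x,N=y) over the conditioning event gives 19/11.
E[M | N = 3] = (19/11) / (3/11) = 19/3.

19/3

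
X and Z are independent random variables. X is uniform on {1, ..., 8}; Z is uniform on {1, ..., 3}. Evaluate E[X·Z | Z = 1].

9/2

Outcomes with Z = 1: (1,1), (2,1), (3,1), (4,1), (5,1), (6,1), (7,1), (8,1), each with probability 1/24.
E[X·Z | Z = 1] = (1 + 2 + 3 + 4 + 5 + 6 + 7 + 8) / 8 = 9/2.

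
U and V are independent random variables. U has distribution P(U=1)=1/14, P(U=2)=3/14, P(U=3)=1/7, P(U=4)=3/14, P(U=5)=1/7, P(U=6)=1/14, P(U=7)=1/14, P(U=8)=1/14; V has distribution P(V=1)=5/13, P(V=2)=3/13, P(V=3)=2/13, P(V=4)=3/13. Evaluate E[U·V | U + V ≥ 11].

P(U + V ≥ 11) = 4/91.
Summing UV·P(x,y) over outcomes with U + V ≥ 11 gives 114/91.
E[U·V | U + V ≥ 11] = (114/91) / (4/91) = 57/2.

57/2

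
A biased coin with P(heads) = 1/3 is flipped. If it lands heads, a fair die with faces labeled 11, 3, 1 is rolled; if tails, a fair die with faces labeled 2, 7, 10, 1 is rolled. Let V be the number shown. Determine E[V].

5

E[V | heads] = (11+3+1)/3 = 5.
E[V | tails] = (2+7+10+1)/4 = 5.
E[V] = (1/3)·(5) + (2/3)·(5) = 5.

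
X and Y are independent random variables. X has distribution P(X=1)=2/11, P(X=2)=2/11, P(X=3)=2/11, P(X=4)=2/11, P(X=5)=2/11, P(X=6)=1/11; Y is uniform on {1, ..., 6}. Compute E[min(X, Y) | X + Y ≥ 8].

94/25

P(X + Y ≥ 8) = 25/66.
Summing min(X,Y)·P(x,y) over outcomes with X + Y ≥ 8 gives 47/33.
E[min(X, Y) | X + Y ≥ 8] = (47/33) / (25/66) = 94/25.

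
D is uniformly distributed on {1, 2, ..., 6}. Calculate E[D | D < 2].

1

Given D < 2, D is equally likely to be any of {1}.
E[D | D < 2] = (1) / 1 = 1.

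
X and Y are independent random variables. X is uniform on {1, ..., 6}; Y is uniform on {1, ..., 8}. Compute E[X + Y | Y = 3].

13/2

Outcomes with Y = 3: (1,3), (2,3), (3,3), (4,3), (5,3), (6,3), each with probability 1/48.
E[X + Y | Y = 3] = (4 + 5 + 6 + 7 + 8 + 9) / 6 = 13/2.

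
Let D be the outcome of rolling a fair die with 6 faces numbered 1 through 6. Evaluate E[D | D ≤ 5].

3

Given D ≤ 5, D is equally likely to be any of {1, 2, 3, 4, 5}.
E[D | D ≤ 5] = (1 + 2 + 3 + 4 + 5) / 5 = 3.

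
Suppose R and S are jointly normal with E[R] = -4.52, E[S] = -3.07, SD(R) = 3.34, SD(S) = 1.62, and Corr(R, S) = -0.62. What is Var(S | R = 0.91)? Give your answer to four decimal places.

For a bivariate normal, Var(S | R=x) = σ_S²(1 − ρ²).
Var(S | R=0.91) = (1.62)²·(1 − (-0.62)²) = 2.6244·0.6156 = 1.6156.

1.6156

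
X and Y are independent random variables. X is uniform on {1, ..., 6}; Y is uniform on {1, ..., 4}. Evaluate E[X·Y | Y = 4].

Outcomes with Y = 4: (1,4), (2,4), (3,4), (4,4), (5,4), (6,4), each with probability 1/24.
E[X·Y | Y = 4] = (4 + 8 + 12 + 16 + 20 + 24) / 6 = 14.

14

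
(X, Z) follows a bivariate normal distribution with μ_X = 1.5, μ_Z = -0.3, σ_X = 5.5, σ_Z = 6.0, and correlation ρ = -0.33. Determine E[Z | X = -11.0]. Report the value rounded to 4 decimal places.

The regression of Z on X has slope ρ·σ_Z/σ_X and passes through (μ_X, μ_Z).
E[Z | X=-11.0] = -0.3 + (-0.33)·(6.0/5.5)·(-11.0 − (1.5)) = -0.3 + (-0.36)·(-12.5) = 4.2000.

4.2000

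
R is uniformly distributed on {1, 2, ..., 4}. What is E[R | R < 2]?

1

Given R < 2, R is equally likely to be any of {1}.
E[R | R < 2] = (1) / 1 = 1.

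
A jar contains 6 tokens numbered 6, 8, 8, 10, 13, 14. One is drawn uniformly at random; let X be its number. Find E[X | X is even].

P(X is even) = 5/6.
Σ over the event: 6·1/6 + 8·1/3 + 10·1/6 + 14·1/6 = 23/3.
E[X | X is even] = (23/3) / (5/6) = 46/5.

46/5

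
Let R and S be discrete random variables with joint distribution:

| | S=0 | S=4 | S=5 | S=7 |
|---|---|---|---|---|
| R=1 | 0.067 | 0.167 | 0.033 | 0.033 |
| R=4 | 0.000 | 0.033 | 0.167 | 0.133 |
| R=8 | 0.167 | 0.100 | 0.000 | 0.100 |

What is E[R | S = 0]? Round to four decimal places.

P(S = 0) = 0.234.
Σ R·P over the event = 1·(0.067) + 8·(0.167) = 1.403.
E[R | S = 0] = (1.403) / (0.234) = 5.9957.

5.9957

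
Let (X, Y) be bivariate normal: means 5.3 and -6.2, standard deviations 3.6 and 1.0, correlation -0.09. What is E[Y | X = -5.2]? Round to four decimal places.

-5.9375

The regression of Y on X has slope ρ·σ_Y/σ_X and passes through (μ_X, μ_Y).
E[Y | X=-5.2] = -6.2 + (-0.09)·(1.0/3.6)·(-5.2 − (5.3)) = -6.2 + (-0.025)·(-10.5) = -5.9375.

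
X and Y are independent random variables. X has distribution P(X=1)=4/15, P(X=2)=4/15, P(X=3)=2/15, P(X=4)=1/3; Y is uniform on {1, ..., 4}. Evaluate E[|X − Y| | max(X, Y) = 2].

P(max(X, Y) = 2) = 1/5.
Summing |X−Y|·P(x,y) over outcomes with max(X, Y) = 2 gives 2/15.
E[|X − Y| | max(X, Y) = 2] = (2/15) / (1/5) = 2/3.

2/3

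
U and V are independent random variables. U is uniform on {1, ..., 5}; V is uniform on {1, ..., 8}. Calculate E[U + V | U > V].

Outcomes with U > V: (2,1), (3,1), (3,2), (4,1), (4,2), (4,3), (5,1), (5,2), (5,3), (5,4), each with probability 1/40.
E[U + V | U > V] = (3 + 4 + 5 + 5 + 6 + 7 + 6 + 7 + 8 + 9) / 10 = 6.

6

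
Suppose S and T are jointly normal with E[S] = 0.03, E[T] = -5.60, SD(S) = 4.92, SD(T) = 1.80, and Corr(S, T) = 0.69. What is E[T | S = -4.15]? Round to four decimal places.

-6.6552

E[T | S=x] = μ_T + ρ(σ_T/σ_S)(x − μ_S) for jointly normal variables.
E[T | S=-4.15] = -5.60 + (0.69)·(1.80/4.92)·(-4.15 − (0.03)) = -5.60 + (0.25244)·(-4.18) = -6.6552.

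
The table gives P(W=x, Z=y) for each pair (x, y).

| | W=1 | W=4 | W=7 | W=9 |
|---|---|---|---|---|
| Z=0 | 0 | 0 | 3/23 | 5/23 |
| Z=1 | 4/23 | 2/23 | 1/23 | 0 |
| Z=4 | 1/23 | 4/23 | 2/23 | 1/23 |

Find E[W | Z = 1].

19/7

P(Z = 1) = 7/23.
Σ W·P over the event = 1·(4/23) + 4·(2/23) + 7·(1/23) = 19/23.
E[W | Z = 1] = (19/23) / (7/23) = 19/7.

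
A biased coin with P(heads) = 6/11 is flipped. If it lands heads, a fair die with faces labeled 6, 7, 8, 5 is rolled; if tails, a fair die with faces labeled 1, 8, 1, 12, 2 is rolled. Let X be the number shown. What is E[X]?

63/11

E[X | heads] = (6+7+8+5)/4 = 13/2.
E[X | tails] = (1+8+1+12+2)/5 = 24/5.
E[X] = (6/11)·(13/2) + (5/11)·(24/5) = 63/11.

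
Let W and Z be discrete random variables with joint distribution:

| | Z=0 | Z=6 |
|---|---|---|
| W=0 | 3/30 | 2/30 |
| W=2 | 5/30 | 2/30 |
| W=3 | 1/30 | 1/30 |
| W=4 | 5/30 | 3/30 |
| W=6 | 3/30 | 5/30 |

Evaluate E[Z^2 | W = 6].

P(W = 6) = 4/15.
Summing Z^2·P(W=x,Z=y) over the conditioning event gives 6.
E[Z^2 | W = 6] = (6) / (4/15) = 45/2.

45/2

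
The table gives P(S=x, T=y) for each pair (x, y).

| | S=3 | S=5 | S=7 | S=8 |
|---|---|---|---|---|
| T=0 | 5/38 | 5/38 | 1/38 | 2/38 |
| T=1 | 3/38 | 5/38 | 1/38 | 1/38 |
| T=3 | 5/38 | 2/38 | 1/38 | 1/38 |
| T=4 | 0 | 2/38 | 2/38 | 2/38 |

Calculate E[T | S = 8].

P(S = 8) = 3/19.
Σ T·P over the event = 0·(2/38) + 1·(1/38) + 3·(1/38) + 4·(2/38) = 6/19.
E[T | S = 8] = (6/19) / (3/19) = 2.

2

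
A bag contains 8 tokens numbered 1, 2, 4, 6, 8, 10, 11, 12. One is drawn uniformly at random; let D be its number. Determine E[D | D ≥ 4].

17/2

P(D ≥ 4) = 3/4.
Σ over the event: 4·1/8 + 6·1/8 + 8·1/8 + 10·1/8 + 11·1/8 + 12·1/8 = 51/8.
E[D | D ≥ 4] = (51/8) / (3/4) = 17/2.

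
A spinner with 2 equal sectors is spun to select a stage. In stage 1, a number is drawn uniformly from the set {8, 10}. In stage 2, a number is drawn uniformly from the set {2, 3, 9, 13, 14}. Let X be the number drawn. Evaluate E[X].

E[X | stage 1] = (8+10)/2 = 9.
E[X | stage 2] = (2+3+9+13+14)/5 = 41/5.
By the law of total expectation,
E[X] = (1/2)·(9) + (1/2)·(41/5) = 43/5.

43/5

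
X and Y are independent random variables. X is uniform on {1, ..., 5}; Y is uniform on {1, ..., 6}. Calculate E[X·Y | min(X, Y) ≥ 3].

P(min(X, Y) ≥ 3) = 2/5.
Summing XY·P(x,y) over outcomes with min(X, Y) ≥ 3 gives 36/5.
E[X·Y | min(X, Y) ≥ 3] = (36/5) / (2/5) = 18.

18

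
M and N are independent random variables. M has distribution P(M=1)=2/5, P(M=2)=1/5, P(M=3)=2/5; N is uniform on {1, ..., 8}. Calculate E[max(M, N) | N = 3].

3

P(N = 3) = 1/8.
Summing max(M,N)·P(x,y) over outcomes with N = 3 gives 3/8.
E[max(M, N) | N = 3] = (3/8) / (1/8) = 3.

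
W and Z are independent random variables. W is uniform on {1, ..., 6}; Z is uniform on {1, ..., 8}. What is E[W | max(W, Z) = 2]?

5/3

Outcomes with max(W, Z) = 2: (1,2), (2,1), (2,2), each with probability 1/48.
E[W | max(W, Z) = 2] = (1 + 2 + 2) / 3 = 5/3.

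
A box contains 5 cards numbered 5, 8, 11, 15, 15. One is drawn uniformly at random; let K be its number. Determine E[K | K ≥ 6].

49/4

P(K ≥ 6) = 4/5.
Σ over the event: 8·1/5 + 11·1/5 + 15·2/5 = 49/5.
E[K | K ≥ 6] = (49/5) / (4/5) = 49/4.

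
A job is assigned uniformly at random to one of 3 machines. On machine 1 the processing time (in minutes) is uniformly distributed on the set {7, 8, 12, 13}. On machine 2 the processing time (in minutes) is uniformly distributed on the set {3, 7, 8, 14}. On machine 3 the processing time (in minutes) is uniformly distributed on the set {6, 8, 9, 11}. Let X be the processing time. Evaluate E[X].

E[X | machine 1] = (7+8+12+13)/4 = 10.
E[X | machine 2] = (3+7+8+14)/4 = 8.
E[X | machine 3] = (6+8+9+11)/4 = 17/2.
By the law of total expectation,
E[X] = (1/3)·(10) + (1/3)·(8) + (1/3)·(17/2) = 53/6.

53/6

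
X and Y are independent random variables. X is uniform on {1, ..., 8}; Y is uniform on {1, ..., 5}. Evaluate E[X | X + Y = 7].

4

Outcomes with X + Y = 7: (2,5), (3,4), (4,3), (5,2), (6,1), each with probability 1/40.
E[X | X + Y = 7] = (2 + 3 + 4 + 5 + 6) / 5 = 4.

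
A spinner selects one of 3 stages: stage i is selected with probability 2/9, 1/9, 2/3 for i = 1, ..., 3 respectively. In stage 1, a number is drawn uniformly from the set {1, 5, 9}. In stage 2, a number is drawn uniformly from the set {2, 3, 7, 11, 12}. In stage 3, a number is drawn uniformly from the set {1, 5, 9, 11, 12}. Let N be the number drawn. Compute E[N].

E[N | stage 1] = (1+5+9)/3 = 5.
E[N | stage 2] = (2+3+7+11+12)/5 = 7.
E[N | stage 3] = (1+5+9+11+12)/5 = 38/5.
E[N] = (2/9)·(5) + (1/9)·(7) + (2/3)·(38/5) = 313/45.

313/45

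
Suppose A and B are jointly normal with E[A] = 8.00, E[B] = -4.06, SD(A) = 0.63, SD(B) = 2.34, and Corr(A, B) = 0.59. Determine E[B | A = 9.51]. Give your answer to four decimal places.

E[B | A=x] = μ_B + ρ(σ_B/σ_A)(x − μ_A) for jointly normal variables.
E[B | A=9.51] = -4.06 + (0.59)·(2.34/0.63)·(9.51 − (8.00)) = -4.06 + (2.19143)·(1.51) = -0.7509.

-0.7509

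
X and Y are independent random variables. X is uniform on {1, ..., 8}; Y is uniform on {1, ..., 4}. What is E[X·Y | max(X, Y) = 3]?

Outcomes with max(X, Y) = 3: (1,3), (2,3), (3,1), (3,2), (3,3), each with probability 1/32.
E[X·Y | max(X, Y) = 3] = (3 + 6 + 3 + 6 + 9) / 5 = 27/5.

27/5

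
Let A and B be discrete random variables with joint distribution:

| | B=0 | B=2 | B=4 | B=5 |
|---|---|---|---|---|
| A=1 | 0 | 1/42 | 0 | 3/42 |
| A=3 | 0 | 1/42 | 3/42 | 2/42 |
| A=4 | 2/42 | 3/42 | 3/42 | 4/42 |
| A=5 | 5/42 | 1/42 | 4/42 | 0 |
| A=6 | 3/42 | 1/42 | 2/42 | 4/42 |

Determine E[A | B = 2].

27/7

P(B = 2) = 1/6.
Summing A·P(A=x,B=y) over the conditioning event gives 9/14.
E[A | B = 2] = (9/14) / (1/6) = 27/7.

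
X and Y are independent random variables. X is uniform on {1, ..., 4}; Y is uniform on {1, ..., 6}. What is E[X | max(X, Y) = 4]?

22/7

Outcomes with max(X, Y) = 4: (1,4), (2,4), (3,4), (4,1), (4,2), (4,3), (4,4), each with probability 1/24.
E[X | max(X, Y) = 4] = (1 + 2 + 3 + 4 + 4 + 4 + 4) / 7 = 22/7.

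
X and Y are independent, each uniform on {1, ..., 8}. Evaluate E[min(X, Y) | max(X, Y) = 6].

P(max(X, Y) = 6) = 11/64.
Summing min(X,Y)·P(x,y) over outcomes with max(X, Y) = 6 gives 9/16.
E[min(X, Y) | max(X, Y) = 6] = (9/16) / (11/64) = 36/11.

36/11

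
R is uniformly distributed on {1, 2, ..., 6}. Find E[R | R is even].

4

Given R is even, R is equally likely to be any of {2, 4, 6}.
E[R | R is even] = (2 + 4 + 6) / 3 = 4.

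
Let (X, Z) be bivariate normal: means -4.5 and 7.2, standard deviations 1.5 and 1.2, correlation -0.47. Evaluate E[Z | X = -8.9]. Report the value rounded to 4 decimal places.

E[Z | X=x] = μ_Z + ρ(σ_Z/σ_X)(x − μ_X) for jointly normal variables.
E[Z | X=-8.9] = 7.2 + (-0.47)·(1.2/1.5)·(-8.9 − (-4.5)) = 7.2 + (-0.376)·(-4.4) = 8.8544.

8.8544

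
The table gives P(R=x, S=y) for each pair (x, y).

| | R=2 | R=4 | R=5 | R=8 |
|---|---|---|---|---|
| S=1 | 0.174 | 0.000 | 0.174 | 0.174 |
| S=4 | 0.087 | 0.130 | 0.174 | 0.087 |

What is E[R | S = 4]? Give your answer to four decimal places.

4.7280

P(S = 4) = 0.478.
Σ R·P over the event = 2·(0.087) + 4·(0.130) + 5·(0.174) + 8·(0.087) = 2.260.
E[R | S = 4] = (2.260) / (0.478) = 4.7280.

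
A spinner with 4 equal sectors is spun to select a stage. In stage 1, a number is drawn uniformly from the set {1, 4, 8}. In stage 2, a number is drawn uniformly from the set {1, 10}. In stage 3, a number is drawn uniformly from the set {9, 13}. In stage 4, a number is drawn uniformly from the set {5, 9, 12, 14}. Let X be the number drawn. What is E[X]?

185/24

E[X | stage 1] = (1+4+8)/3 = 13/3.
E[X | stage 2] = (1+10)/2 = 11/2.
E[X | stage 3] = (9+13)/2 = 11.
E[X | stage 4] = (5+9+12+14)/4 = 10.
By the law of total expectation,
E[X] = (1/4)·(13/3) + (1/4)·(11/2) + (1/4)·(11) + (1/4)·(10) = 185/24.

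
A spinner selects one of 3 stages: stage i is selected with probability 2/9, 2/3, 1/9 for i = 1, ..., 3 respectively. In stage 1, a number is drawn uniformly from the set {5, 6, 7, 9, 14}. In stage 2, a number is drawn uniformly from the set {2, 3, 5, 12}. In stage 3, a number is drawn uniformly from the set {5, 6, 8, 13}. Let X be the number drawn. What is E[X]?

E[X | stage 1] = (5+6+7+9+14)/5 = 41/5.
E[X | stage 2] = (2+3+5+12)/4 = 11/2.
E[X | stage 3] = (5+6+8+13)/4 = 8.
E[X] = (2/9)·(41/5) + (2/3)·(11/2) + (1/9)·(8) = 287/45.

287/45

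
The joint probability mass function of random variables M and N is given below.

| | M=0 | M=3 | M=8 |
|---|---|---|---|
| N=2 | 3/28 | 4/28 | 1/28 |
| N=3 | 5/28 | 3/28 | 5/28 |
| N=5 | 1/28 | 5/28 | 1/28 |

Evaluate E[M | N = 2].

5/2

P(N = 2) = 2/7.
Σ M·P over the event = 0·(3/28) + 3·(4/28) + 8·(1/28) = 5/7.
E[M | N = 2] = (5/7) / (2/7) = 5/2.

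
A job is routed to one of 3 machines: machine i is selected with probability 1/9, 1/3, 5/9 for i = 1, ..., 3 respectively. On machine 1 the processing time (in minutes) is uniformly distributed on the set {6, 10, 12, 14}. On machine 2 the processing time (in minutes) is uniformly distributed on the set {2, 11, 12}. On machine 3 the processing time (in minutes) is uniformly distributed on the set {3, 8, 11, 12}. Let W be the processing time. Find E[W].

26/3

E[W | machine 1] = (6+10+12+14)/4 = 21/2.
E[W | machine 2] = (2+11+12)/3 = 25/3.
E[W | machine 3] = (3+8+11+12)/4 = 17/2.
E[W] = (1/9)·(21/2) + (1/3)·(25/3) + (5/9)·(17/2) = 26/3.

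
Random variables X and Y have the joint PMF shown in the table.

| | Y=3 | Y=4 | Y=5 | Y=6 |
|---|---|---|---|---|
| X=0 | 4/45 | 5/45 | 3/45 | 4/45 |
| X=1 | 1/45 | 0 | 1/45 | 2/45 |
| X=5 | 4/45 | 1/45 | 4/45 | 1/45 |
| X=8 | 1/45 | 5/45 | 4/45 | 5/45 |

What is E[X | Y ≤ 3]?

P(Y ≤ 3) = 2/9.
Summing X·P(X=x,Y=y) over the conditioning event gives 29/45.
E[X | Y ≤ 3] = (29/45) / (2/9) = 29/10.

29/10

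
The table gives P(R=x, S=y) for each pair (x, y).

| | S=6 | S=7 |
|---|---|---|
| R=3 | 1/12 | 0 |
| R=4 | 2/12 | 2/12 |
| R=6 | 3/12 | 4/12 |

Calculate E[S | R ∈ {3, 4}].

32/5

P(R ∈ {3, 4}) = 5/12.
Summing S·P(R=x,S=y) over the conditioning event gives 8/3.
E[S | R ∈ {3, 4}] = (8/3) / (5/12) = 32/5.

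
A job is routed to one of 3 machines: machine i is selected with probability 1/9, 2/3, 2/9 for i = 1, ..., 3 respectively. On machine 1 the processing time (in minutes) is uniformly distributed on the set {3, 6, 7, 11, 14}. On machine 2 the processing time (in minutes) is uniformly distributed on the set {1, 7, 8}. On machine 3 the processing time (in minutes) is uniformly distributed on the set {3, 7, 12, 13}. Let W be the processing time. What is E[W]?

E[W | machine 1] = (3+6+7+11+14)/5 = 41/5.
E[W | machine 2] = (1+7+8)/3 = 16/3.
E[W | machine 3] = (3+7+12+13)/4 = 35/4.
By the law of total expectation,
E[W] = (1/9)·(41/5) + (2/3)·(16/3) + (2/9)·(35/4) = 577/90.

577/90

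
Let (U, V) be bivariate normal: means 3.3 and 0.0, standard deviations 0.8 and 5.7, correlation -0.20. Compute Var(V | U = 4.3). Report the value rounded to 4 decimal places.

The conditional variance in a bivariate normal is σ_V²(1 − ρ²), independent of x.
Var(V | U=4.3) = (5.7)²·(1 − (-0.20)²) = 32.49·0.96 = 31.1904.

31.1904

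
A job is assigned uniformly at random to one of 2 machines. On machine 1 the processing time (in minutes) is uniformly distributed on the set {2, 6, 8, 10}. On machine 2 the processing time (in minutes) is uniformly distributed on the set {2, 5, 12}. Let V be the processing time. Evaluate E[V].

E[V | machine 1] = (2+6+8+10)/4 = 13/2.
E[V | machine 2] = (2+5+12)/3 = 19/3.
E[V] = (1/2)·(13/2) + (1/2)·(19/3) = 77/12.

77/12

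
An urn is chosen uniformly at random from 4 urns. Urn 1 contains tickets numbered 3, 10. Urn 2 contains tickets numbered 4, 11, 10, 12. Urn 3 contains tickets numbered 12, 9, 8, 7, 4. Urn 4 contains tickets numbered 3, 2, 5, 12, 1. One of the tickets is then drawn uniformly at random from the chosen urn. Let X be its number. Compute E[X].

E[X | urn 1] = (3+10)/2 = 13/2.
E[X | urn 2] = (4+11+10+12)/4 = 37/4.
E[X | urn 3] = (12+9+8+7+4)/5 = 8.
E[X | urn 4] = (3+2+5+12+1)/5 = 23/5.
E[X] = (1/4)·(13/2) + (1/4)·(37/4) + (1/4)·(8) + (1/4)·(23/5) = 567/80.

567/80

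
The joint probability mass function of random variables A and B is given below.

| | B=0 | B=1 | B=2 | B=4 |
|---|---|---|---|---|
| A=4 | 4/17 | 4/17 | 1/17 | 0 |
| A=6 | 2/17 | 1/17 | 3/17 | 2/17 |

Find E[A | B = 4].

P(B = 4) = 2/17.
Σ A·P over the event = 6·(2/17) = 12/17.
E[A | B = 4] = (12/17) / (2/17) = 6.

6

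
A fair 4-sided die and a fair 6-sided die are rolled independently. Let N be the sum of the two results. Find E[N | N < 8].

46/9

P(N < 8) = 3/4.
Σ over the event: 2·1/24 + 3·1/12 + 4·1/8 + 5·1/6 + 6·1/6 + 7·1/6 = 23/6.
E[N | N < 8] = (23/6) / (3/4) = 46/9.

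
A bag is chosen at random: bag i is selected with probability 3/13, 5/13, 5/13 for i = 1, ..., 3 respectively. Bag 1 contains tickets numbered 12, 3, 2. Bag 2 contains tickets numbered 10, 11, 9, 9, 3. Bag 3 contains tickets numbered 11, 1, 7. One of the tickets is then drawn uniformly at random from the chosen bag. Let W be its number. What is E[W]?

272/39

E[W | bag 1] = (12+3+2)/3 = 17/3.
E[W | bag 2] = (10+11+9+9+3)/5 = 42/5.
E[W | bag 3] = (11+1+7)/3 = 19/3.
E[W] = (3/13)·(17/3) + (5/13)·(42/5) + (5/13)·(19/3) = 272/39.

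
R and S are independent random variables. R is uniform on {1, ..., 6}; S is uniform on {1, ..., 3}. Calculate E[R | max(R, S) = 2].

5/3

Outcomes with max(R, S) = 2: (1,2), (2,1), (2,2), each with probability 1/18.
E[R | max(R, S) = 2] = (1 + 2 + 2) / 3 = 5/3.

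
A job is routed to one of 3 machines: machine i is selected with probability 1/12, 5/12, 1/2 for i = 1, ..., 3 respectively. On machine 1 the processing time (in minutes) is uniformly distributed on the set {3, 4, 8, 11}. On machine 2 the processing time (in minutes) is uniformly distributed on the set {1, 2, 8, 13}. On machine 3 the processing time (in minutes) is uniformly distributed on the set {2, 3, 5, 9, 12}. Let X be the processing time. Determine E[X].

E[X | machine 1] = (3+4+8+11)/4 = 13/2.
E[X | machine 2] = (1+2+8+13)/4 = 6.
E[X | machine 3] = (2+3+5+9+12)/5 = 31/5.
By the law of total expectation,
E[X] = (1/12)·(13/2) + (5/12)·(6) + (1/2)·(31/5) = 737/120.

737/120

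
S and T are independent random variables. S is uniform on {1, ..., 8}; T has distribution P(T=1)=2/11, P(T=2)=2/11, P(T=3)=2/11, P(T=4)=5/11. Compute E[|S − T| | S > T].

89/28

P(S > T) = 7/11.
Summing |S−T|·P(x,y) over outcomes with S > T gives 89/44.
E[|S − T| | S > T] = (89/44) / (7/11) = 89/28.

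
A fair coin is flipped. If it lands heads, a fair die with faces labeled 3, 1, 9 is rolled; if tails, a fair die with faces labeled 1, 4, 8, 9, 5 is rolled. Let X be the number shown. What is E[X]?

73/15

E[X | heads] = (3+1+9)/3 = 13/3.
E[X | tails] = (1+4+8+9+5)/5 = 27/5.
By the law of total expectation,
E[X] = (1/2)·(13/3) + (1/2)·(27/5) = 73/15.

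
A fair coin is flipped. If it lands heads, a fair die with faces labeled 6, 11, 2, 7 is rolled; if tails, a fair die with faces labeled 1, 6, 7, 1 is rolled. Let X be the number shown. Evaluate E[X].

41/8

E[X | heads] = (6+11+2+7)/4 = 13/2.
E[X | tails] = (1+6+7+1)/4 = 15/4.
E[X] = (1/2)·(13/2) + (1/2)·(15/4) = 41/8.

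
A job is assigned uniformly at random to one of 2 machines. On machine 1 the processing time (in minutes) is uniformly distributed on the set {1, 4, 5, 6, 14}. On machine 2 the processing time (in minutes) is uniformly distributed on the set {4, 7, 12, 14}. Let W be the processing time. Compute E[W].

E[W | machine 1] = (1+4+5+6+14)/5 = 6.
E[W | machine 2] = (4+7+12+14)/4 = 37/4.
E[W] = (1/2)·(6) + (1/2)·(37/4) = 61/8.

61/8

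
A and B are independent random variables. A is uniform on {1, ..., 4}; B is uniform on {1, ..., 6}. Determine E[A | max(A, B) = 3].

Outcomes with max(A, B) = 3: (1,3), (2,3), (3,1), (3,2), (3,3), each with probability 1/24.
E[A | max(A, B) = 3] = (1 + 2 + 3 + 3 + 3) / 5 = 12/5.

12/5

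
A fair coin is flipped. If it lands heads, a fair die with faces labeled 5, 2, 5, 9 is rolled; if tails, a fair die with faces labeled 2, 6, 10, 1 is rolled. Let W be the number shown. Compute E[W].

5

E[W | heads] = (5+2+5+9)/4 = 21/4.
E[W | tails] = (2+6+10+1)/4 = 19/4.
By the law of total expectation,
E[W] = (1/2)·(21/4) + (1/2)·(19/4) = 5.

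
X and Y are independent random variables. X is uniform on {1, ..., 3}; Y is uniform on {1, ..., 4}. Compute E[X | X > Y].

8/3

Outcomes with X > Y: (2,1), (3,1), (3,2), each with probability 1/12.
E[X | X > Y] = (2 + 3 + 3) / 3 = 8/3.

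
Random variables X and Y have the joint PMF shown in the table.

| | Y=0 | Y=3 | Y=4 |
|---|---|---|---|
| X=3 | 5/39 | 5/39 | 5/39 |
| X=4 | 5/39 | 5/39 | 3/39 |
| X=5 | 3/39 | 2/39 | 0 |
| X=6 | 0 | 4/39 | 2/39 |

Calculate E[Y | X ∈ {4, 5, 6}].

P(X ∈ {4, 5, 6}) = 8/13.
Σ Y·P over the event = 0·(5/39) + 3·(5/39) + 4·(3/39) + 0·(3/39) + 3·(2/39) + 3·(4/39) + 4·(2/39) = 53/39.
E[Y | X ∈ {4, 5, 6}] = (53/39) / (8/13) = 53/24.

53/24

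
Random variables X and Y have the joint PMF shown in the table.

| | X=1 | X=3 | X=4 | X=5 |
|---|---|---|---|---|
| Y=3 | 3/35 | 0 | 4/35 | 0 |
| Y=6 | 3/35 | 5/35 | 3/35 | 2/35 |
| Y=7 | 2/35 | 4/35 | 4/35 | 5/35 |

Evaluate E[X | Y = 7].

11/3

P(Y = 7) = 3/7.
Σ X·P over the event = 1·(2/35) + 3·(4/35) + 4·(4/35) + 5·(5/35) = 11/7.
E[X | Y = 7] = (11/7) / (3/7) = 11/3.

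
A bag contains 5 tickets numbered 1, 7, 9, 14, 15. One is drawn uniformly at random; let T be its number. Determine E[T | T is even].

14

P(T is even) = 1/5.
Σ over the event: 14·1/5 = 14/5.
E[T | T is even] = (14/5) / (1/5) = 14.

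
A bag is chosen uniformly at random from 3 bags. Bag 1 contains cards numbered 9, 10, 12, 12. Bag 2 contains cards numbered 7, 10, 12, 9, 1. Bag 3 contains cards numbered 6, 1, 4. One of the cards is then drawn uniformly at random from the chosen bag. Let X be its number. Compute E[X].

1333/180

E[X | bag 1] = (9+10+12+12)/4 = 43/4.
E[X | bag 2] = (7+10+12+9+1)/5 = 39/5.
E[X | bag 3] = (6+1+4)/3 = 11/3.
E[X] = (1/3)·(43/4) + (1/3)·(39/5) + (1/3)·(11/3) = 1333/180.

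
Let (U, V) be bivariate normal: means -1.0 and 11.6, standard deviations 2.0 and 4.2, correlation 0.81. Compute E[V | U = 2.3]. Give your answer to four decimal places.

E[V | U=x] = μ_V + ρ(σ_V/σ_U)(x − μ_U) for jointly normal variables.
E[V | U=2.3] = 11.6 + (0.81)·(4.2/2.0)·(2.3 − (-1.0)) = 11.6 + (1.701)·(3.3) = 17.2133.

17.2133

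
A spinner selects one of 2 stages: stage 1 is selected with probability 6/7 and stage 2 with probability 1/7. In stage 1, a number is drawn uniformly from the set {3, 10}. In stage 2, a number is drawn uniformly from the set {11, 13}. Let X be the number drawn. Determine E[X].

51/7

E[X | stage 1] = (3+10)/2 = 13/2.
E[X | stage 2] = (11+13)/2 = 12.
E[X] = (6/7)·(13/2) + (1/7)·(12) = 51/7.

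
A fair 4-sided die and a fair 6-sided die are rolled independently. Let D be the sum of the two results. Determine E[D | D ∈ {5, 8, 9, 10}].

P(D ∈ {5, 8, 9, 10}) = 5/12.
Σ over the event: 5·1/6 + 8·1/8 + 9·1/12 + 10·1/24 = 3.
E[D | D ∈ {5, 8, 9, 10}] = (3) / (5/12) = 36/5.

36/5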